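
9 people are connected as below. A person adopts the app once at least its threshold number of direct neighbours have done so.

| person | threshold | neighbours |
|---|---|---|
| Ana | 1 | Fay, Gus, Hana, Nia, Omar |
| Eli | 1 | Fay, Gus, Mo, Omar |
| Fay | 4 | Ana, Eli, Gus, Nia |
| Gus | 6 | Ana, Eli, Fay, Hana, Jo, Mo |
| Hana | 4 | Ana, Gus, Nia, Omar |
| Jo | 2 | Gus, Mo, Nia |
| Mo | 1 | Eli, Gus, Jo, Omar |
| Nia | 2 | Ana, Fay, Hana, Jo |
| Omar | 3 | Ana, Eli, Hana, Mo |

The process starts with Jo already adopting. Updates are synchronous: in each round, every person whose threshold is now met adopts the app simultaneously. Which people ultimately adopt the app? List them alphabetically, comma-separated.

Eli, Jo, Mo

Round 1 — Jo adopts the app (initial).
Round 2 — checking thresholds:
  Gus: 1 of 6 neighbours < 6, below threshold.
  Mo: 1 of 4 neighbours ≥ 1, adopts the app.
  Nia: 1 of 4 neighbours < 2, below threshold.
Round 3 — checking thresholds:
  Eli: 1 of 4 neighbours ≥ 1, adopts the app.
  Gus: 2 of 6 neighbours < 6, below threshold.
  Nia: 1 of 4 neighbours < 2, below threshold.
  Omar: 1 of 4 neighbours < 3, below threshold.
Round 4 — no new adoptions; cascade stops.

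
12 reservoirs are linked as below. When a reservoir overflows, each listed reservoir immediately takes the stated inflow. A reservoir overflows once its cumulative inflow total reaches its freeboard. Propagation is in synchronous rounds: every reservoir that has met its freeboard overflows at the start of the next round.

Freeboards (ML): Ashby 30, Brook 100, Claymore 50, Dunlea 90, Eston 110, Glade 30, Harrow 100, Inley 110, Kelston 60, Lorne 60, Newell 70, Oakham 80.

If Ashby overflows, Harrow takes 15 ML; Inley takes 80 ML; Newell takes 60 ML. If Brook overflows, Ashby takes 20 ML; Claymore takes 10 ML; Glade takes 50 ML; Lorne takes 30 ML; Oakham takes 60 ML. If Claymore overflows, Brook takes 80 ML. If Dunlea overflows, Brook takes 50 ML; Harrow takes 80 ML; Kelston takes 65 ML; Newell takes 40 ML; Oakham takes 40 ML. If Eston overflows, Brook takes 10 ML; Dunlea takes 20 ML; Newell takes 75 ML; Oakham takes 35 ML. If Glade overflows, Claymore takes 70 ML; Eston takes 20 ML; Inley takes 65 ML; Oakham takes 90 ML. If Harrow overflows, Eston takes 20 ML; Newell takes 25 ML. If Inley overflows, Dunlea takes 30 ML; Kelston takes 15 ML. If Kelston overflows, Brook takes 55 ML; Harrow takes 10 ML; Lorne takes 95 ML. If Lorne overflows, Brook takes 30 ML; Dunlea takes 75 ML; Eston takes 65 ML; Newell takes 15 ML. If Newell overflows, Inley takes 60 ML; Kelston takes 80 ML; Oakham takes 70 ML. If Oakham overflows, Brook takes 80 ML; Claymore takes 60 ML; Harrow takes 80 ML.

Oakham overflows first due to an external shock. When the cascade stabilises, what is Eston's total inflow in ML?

20

Round 1 — Oakham overflows (initial).
  Brook: +80 → 80 < 100
  Claymore: +60 → 60 ≥ 50
  Harrow: +80 → 80 < 100
Round 2 — Claymore overflows.
  Brook: +80 → 160 ≥ 100
Round 3 — Brook overflows.
  Ashby: +20 → 20 < 30
  Glade: +50 → 50 ≥ 30
  Lorne: +30 → 30 < 60
Round 4 — Glade overflows.
  Eston: +20 → 20 < 110
  Inley: +65 → 65 < 110
No further overflows.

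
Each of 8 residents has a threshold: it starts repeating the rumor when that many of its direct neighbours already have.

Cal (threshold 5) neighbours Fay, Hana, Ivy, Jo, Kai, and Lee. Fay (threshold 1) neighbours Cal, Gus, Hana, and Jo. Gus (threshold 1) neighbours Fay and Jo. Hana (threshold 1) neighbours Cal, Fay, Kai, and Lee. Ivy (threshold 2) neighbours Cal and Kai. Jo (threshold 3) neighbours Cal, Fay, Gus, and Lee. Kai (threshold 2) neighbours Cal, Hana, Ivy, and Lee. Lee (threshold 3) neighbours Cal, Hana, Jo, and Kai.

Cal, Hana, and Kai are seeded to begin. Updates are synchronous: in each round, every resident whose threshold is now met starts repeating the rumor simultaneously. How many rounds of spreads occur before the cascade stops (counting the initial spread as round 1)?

3

Round 1 — Cal, Hana, Kai start repeating the rumor (initial).
Round 2 — checking thresholds:
  Fay: 2 of 4 neighbours ≥ 1, starts repeating the rumor.
  Ivy: 2 of 2 neighbours ≥ 2, starts repeating the rumor.
  Jo: 1 of 4 neighbours < 3, not yet.
  Lee: 3 of 4 neighbours ≥ 3, starts repeating the rumor.
Round 3 — checking thresholds:
  Gus: 1 of 2 neighbours ≥ 1, starts repeating the rumor.
  Jo: 3 of 4 neighbours ≥ 3, starts repeating the rumor.
Round 4 — no new spreads; cascade stops.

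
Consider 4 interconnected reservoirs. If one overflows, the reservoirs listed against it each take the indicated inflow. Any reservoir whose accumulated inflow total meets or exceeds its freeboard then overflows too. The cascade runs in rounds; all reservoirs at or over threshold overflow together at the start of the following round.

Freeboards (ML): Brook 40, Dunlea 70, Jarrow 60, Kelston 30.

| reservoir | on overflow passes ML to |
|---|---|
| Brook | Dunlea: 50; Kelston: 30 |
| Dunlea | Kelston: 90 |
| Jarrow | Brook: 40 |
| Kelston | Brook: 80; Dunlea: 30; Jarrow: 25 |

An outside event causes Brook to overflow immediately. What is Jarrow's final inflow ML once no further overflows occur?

Round 1 — Brook overflows (initial).
  Dunlea: +50 → 50 < 70
  Kelston: +30 → 30 ≥ 30
Round 2 — Kelston overflows.
  Dunlea: +30 → 80 ≥ 70
  Jarrow: +25 → 25 < 60
Round 3 — Dunlea overflows.
No further overflows.

25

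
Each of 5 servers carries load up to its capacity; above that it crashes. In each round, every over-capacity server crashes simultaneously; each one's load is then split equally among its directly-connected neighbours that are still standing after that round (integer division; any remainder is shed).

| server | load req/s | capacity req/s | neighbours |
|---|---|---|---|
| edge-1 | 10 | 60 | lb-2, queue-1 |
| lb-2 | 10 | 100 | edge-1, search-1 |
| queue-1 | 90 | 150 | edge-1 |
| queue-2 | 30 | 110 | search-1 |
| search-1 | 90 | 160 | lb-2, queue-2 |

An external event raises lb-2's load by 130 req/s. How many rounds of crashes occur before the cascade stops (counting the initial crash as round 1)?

Round 1 — lb-2 at 140 > 100. lb-2 crashes.
  lb-2 sheds 140 req/s to edge-1, search-1: 70 each.
    edge-1: 10+70 = 80 > 60
    search-1: 90+70 = 160 ≤ 160
Round 2 — edge-1 crashes.
  edge-1 sheds 80 req/s to queue-1: 80 each.
    queue-1: 90+80 = 170 > 150
Round 3 — queue-1 crashes.
  queue-1 sheds 170 req/s: no online neighbours, lost.
No further crashes.

3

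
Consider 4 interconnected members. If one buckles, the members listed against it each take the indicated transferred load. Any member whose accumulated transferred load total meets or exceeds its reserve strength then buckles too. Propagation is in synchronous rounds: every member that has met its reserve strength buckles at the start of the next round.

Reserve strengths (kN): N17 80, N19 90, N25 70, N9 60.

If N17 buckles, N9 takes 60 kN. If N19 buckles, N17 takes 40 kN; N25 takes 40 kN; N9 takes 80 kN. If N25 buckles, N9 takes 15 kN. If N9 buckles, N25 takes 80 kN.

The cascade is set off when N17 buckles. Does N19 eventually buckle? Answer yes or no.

no

Round 1 — N17 buckles (initial).
  N9: +60 → 60 ≥ 60
Round 2 — N9 buckles.
  N25: +80 → 80 ≥ 70
Round 3 — N25 buckles.
No further bucklings.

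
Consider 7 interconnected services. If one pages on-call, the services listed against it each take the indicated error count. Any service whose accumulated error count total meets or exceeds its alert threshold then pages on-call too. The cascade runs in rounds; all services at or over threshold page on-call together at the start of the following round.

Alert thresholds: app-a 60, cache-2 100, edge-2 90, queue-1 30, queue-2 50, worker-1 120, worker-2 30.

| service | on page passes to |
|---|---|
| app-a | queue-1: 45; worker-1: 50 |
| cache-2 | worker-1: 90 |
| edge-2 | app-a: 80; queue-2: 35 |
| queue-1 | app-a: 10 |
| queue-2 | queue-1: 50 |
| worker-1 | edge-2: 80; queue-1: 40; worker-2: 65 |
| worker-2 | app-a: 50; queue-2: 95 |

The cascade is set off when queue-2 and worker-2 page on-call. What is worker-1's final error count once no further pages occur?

50

Round 1 — queue-2, worker-2 page on-call (initial).
  app-a: +50 → 50 < 60
  queue-1: +50 → 50 ≥ 30
Round 2 — queue-1 pages on-call.
  app-a: +10 → 60 ≥ 60
Round 3 — app-a pages on-call.
  worker-1: +50 → 50 < 120
No further pages.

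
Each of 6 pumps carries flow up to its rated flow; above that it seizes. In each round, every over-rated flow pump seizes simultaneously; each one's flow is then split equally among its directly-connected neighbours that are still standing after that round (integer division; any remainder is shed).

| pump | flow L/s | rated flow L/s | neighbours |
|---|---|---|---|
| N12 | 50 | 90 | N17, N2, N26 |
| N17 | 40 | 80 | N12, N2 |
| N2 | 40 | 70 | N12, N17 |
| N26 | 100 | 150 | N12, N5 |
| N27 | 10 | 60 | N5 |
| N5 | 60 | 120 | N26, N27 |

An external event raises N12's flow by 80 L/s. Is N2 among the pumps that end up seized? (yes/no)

yes

Round 1 — N12 at 130 > 90. N12 seizes.
  N12 sheds 130 L/s to N17, N2, N26: 43 each (1 lost).
    N17: 40+43 = 83 > 80
    N2: 40+43 = 83 > 70
    N26: 100+43 = 143 ≤ 150
Round 2 — N17, N2 seize.
  N17 sheds 83 L/s: no online neighbours, lost.
  N2 sheds 83 L/s: no online neighbours, lost.
No further seizures.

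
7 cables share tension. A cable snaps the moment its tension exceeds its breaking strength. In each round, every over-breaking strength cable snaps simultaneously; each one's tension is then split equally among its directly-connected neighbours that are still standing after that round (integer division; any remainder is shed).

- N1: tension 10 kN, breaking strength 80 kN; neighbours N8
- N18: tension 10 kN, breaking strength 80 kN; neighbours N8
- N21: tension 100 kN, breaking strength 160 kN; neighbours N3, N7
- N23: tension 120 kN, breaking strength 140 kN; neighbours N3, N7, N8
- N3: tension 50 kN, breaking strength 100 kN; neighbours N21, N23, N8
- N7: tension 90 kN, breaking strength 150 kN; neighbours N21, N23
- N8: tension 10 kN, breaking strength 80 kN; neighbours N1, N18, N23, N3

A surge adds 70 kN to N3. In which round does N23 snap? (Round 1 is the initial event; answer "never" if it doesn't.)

Round 1 — N3 at 120 > 100. N3 snaps.
  N3 sheds 120 kN to N21, N23, N8: 40 each.
    N21: 100+40 = 140 ≤ 160
    N23: 120+40 = 160 > 140
    N8: 10+40 = 50 ≤ 80
Round 2 — N23 snaps.
  N23 sheds 160 kN to N7, N8: 80 each.
    N7: 90+80 = 170 > 150
    N8: 50+80 = 130 > 80
Round 3 — N7, N8 snap.
  N7 sheds 170 kN to N21: 170 each.
    N21: 140+170 = 310 > 160
  N8 sheds 130 kN to N1, N18: 65 each.
    N1: 10+65 = 75 ≤ 80
    N18: 10+65 = 75 ≤ 80
Round 4 — N21 snaps.
  N21 sheds 310 kN: no online neighbours, lost.
No further breaks.

2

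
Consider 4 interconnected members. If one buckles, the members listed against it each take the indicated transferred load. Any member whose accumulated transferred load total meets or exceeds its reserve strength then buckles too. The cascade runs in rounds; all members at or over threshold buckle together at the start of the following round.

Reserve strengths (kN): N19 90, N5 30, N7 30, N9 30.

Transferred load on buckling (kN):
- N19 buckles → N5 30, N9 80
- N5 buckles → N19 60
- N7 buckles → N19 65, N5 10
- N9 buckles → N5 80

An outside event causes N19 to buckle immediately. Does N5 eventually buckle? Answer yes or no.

Round 1 — N19 buckles (initial).
  N5: +30 → 30 ≥ 30
  N9: +80 → 80 ≥ 30
Round 2 — N5, N9 buckle.
No further bucklings.

yes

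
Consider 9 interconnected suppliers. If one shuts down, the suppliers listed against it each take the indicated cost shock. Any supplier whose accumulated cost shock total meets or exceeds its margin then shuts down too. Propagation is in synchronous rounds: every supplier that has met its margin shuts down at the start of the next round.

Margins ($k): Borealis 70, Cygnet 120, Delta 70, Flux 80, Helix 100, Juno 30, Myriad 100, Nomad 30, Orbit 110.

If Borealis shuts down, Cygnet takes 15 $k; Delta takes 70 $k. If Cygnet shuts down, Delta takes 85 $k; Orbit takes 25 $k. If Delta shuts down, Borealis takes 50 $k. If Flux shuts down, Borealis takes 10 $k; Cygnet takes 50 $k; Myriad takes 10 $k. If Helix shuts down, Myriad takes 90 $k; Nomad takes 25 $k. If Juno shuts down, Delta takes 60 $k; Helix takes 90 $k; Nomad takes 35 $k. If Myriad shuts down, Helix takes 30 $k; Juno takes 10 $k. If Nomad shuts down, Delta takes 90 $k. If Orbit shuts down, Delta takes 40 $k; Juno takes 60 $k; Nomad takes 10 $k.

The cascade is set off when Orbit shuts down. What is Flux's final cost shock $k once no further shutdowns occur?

Round 1 — Orbit shuts down (initial).
  Delta: +40 → 40 < 70
  Juno: +60 → 60 ≥ 30
  Nomad: +10 → 10 < 30
Round 2 — Juno shuts down.
  Delta: +60 → 100 ≥ 70
  Helix: +90 → 90 < 100
  Nomad: +35 → 45 ≥ 30
Round 3 — Delta, Nomad shut down.
  Borealis: +50 → 50 < 70
No further shutdowns.

0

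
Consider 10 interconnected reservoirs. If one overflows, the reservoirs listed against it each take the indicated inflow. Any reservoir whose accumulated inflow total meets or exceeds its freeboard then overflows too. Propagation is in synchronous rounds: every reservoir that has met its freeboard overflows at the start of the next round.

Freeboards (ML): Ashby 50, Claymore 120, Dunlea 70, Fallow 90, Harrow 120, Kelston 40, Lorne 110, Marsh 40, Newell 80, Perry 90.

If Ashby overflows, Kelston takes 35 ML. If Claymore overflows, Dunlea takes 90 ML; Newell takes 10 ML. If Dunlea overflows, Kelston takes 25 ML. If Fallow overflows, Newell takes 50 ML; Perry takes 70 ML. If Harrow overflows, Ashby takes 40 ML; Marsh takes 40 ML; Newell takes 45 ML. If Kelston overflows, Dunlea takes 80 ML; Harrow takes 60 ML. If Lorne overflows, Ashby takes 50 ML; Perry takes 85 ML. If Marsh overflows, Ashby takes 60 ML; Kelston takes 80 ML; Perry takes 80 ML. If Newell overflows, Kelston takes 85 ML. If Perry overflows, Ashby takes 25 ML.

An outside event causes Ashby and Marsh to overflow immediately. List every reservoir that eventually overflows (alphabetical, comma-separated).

Ashby, Dunlea, Kelston, Marsh

Round 1 — Ashby, Marsh overflow (initial).
  Kelston: +35+80 → 115 ≥ 40
  Perry: +80 → 80 < 90
Round 2 — Kelston overflows.
  Dunlea: +80 → 80 ≥ 70
  Harrow: +60 → 60 < 120
Round 3 — Dunlea overflows.
No further overflows.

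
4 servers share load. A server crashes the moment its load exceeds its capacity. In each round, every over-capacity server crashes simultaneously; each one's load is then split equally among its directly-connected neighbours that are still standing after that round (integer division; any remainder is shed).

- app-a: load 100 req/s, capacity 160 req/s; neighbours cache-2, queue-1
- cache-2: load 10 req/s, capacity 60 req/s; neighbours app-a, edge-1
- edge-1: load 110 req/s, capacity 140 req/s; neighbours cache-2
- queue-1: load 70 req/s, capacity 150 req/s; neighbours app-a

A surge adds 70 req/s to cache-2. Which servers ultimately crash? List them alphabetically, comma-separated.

Round 1 — cache-2 at 80 > 60. cache-2 crashes.
  cache-2 sheds 80 req/s to app-a, edge-1: 40 each.
    app-a: 100+40 = 140 ≤ 160
    edge-1: 110+40 = 150 > 140
Round 2 — edge-1 crashes.
  edge-1 sheds 150 req/s: no online neighbours, lost.
No further crashes.

cache-2, edge-1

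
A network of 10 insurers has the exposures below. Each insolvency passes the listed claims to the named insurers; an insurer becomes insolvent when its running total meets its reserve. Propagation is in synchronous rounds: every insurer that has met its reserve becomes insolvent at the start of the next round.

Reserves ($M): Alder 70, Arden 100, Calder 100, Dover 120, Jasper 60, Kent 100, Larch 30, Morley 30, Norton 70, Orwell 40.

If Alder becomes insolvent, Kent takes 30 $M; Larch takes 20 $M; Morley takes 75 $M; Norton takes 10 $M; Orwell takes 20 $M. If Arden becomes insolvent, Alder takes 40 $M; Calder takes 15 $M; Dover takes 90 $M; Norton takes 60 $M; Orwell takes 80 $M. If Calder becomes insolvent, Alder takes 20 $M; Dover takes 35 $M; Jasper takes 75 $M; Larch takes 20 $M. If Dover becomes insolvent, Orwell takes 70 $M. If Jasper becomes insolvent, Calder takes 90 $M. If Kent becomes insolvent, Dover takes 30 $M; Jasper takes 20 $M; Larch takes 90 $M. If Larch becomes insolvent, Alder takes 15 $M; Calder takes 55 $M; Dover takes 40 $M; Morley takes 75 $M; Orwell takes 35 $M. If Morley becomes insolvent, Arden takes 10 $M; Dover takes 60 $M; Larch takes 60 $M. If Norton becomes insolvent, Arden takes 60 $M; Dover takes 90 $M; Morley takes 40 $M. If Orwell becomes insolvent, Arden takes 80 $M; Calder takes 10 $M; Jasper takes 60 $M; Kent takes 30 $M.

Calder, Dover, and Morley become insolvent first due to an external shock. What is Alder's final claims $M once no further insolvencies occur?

35

Round 1 — Calder, Dover, Morley become insolvent (initial).
  Alder: +20 → 20 < 70
  Arden: +10 → 10 < 100
  Jasper: +75 → 75 ≥ 60
  Larch: +20+60 → 80 ≥ 30
  Orwell: +70 → 70 ≥ 40
Round 2 — Jasper, Larch, Orwell become insolvent.
  Alder: +15 → 35 < 70
  Arden: +80 → 90 < 100
  Kent: +30 → 30 < 100
No further insolvencies.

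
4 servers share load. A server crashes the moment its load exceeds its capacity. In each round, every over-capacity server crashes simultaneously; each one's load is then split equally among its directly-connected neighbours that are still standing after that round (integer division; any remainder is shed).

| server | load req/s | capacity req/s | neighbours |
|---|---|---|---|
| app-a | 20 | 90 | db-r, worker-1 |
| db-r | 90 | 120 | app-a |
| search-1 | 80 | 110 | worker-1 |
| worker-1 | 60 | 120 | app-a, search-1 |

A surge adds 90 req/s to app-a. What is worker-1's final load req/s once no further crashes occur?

115

Round 1 — app-a at 110 > 90. app-a crashes.
  app-a sheds 110 req/s to db-r, worker-1: 55 each.
    db-r: 90+55 = 145 > 120
    worker-1: 60+55 = 115 ≤ 120
Round 2 — db-r crashes.
  db-r sheds 145 req/s: no online neighbours, lost.
No further crashes.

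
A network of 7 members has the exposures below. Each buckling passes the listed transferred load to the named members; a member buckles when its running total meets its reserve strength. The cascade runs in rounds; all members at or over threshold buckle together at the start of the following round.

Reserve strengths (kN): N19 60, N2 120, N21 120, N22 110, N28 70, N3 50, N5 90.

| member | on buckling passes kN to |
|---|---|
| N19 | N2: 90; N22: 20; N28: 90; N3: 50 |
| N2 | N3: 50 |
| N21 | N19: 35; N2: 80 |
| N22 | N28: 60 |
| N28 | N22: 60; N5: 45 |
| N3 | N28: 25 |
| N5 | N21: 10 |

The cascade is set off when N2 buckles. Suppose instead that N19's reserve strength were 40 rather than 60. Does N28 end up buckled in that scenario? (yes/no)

With N19's reserve strength at 40:
Round 1 — N2 buckles (initial).
  N3: +50 → 50 ≥ 50
Round 2 — N3 buckles.
  N28: +25 → 25 < 70
No further bucklings.

no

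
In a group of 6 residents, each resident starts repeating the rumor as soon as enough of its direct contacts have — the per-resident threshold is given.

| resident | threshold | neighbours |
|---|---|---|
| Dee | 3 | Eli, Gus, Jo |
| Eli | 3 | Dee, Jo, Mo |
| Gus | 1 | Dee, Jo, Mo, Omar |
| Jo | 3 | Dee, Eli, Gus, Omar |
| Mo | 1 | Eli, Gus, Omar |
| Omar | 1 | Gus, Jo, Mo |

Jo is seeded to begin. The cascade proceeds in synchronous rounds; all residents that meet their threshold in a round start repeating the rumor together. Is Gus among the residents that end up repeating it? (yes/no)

Round 1 — Jo starts repeating the rumor (initial).
Round 2 — checking thresholds:
  Dee: 1 of 3 neighbours < 3, holds.
  Eli: 1 of 3 neighbours < 3, holds.
  Gus: 1 of 4 neighbours ≥ 1, starts repeating the rumor.
  Omar: 1 of 3 neighbours ≥ 1, starts repeating the rumor.
Round 3 — checking thresholds:
  Dee: 2 of 3 neighbours < 3, holds.
  Eli: 1 of 3 neighbours < 3, holds.
  Mo: 2 of 3 neighbours ≥ 1, starts repeating the rumor.
Round 4 — no new spreads; cascade stops.

yes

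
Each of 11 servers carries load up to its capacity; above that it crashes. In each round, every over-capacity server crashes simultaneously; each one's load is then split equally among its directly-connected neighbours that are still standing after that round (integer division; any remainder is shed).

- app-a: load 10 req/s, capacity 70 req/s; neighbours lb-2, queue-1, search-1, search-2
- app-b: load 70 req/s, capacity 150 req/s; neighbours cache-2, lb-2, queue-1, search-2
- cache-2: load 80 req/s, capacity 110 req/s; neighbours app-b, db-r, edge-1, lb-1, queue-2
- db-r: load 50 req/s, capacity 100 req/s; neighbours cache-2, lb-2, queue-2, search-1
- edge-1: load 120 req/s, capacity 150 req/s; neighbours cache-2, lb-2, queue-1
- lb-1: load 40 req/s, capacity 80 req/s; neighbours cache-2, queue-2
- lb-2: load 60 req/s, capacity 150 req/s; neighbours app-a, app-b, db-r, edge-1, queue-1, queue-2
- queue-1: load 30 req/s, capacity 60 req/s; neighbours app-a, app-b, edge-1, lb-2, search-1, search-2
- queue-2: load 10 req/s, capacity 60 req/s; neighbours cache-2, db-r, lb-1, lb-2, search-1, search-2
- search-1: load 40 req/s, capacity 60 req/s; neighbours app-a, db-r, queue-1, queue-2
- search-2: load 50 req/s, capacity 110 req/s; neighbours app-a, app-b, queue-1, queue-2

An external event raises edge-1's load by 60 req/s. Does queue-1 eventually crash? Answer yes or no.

Round 1 — edge-1 at 180 > 150. edge-1 crashes.
  edge-1 sheds 180 req/s to cache-2, lb-2, queue-1: 60 each.
    cache-2: 80+60 = 140 > 110
    lb-2: 60+60 = 120 ≤ 150
    queue-1: 30+60 = 90 > 60
Round 2 — cache-2, queue-1 crash.
  cache-2 sheds 140 req/s to app-b, db-r, lb-1, queue-2: 35 each.
    app-b: 70+35 = 105 ≤ 150
    db-r: 50+35 = 85 ≤ 100
    lb-1: 40+35 = 75 ≤ 80
    queue-2: 10+35 = 45 ≤ 60
  queue-1 sheds 90 req/s to app-a, app-b, lb-2, search-1, search-2: 18 each.
    app-a: 10+18 = 28 ≤ 70
    app-b: 105+18 = 123 ≤ 150
    lb-2: 120+18 = 138 ≤ 150
    search-1: 40+18 = 58 ≤ 60
    search-2: 50+18 = 68 ≤ 110
No further crashes.

yes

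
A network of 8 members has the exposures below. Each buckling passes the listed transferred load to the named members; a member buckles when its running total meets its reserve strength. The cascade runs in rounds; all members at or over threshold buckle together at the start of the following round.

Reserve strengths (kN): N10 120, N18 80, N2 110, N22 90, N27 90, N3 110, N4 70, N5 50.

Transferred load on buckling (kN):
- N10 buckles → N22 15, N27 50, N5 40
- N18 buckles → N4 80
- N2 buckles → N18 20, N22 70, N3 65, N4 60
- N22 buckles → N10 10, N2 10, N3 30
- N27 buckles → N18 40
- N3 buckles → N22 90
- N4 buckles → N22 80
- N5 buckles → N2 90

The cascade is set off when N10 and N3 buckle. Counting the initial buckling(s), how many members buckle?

3

Round 1 — N10, N3 buckle (initial).
  N22: +15+90 → 105 ≥ 90
  N27: +50 → 50 < 90
  N5: +40 → 40 < 50
Round 2 — N22 buckles.
  N2: +10 → 10 < 110
No further bucklings.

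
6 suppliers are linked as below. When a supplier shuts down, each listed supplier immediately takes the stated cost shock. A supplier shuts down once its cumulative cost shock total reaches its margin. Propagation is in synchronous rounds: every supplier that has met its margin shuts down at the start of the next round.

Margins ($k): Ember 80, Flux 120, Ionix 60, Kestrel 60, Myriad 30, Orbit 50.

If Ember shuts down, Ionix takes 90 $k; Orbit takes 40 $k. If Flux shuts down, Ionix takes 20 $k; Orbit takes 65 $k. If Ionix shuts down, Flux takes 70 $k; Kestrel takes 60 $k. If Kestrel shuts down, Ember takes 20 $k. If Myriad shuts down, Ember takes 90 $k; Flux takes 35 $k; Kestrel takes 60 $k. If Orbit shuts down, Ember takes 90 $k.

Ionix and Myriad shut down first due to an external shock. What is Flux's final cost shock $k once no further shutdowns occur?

105

Round 1 — Ionix, Myriad shut down (initial).
  Ember: +90 → 90 ≥ 80
  Flux: +70+35 → 105 < 120
  Kestrel: +60+60 → 120 ≥ 60
Round 2 — Ember, Kestrel shut down.
  Orbit: +40 → 40 < 50
No further shutdowns.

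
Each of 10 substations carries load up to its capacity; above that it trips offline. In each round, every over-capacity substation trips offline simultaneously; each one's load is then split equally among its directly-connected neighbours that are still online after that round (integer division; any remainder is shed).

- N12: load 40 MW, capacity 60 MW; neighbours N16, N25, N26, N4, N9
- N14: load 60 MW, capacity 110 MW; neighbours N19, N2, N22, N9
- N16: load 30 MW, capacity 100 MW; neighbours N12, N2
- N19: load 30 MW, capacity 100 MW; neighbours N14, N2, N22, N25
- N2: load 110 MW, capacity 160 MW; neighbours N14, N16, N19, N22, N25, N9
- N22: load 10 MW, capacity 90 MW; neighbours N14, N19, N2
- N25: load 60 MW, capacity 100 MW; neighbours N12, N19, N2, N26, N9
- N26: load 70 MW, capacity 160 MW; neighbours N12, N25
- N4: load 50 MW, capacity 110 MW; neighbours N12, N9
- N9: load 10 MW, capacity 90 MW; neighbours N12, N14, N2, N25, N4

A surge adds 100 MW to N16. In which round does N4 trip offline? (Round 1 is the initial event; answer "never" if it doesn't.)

Round 1 — N16 at 130 > 100. N16 trips offline.
  N16 sheds 130 MW to N12, N2: 65 each.
    N12: 40+65 = 105 > 60
    N2: 110+65 = 175 > 160
Round 2 — N12, N2 trip offline.
  N12 sheds 105 MW to N25, N26, N4, N9: 26 each (1 lost).
    N25: 60+26 = 86 ≤ 100
    N26: 70+26 = 96 ≤ 160
    N4: 50+26 = 76 ≤ 110
    N9: 10+26 = 36 ≤ 90
  N2 sheds 175 MW to N14, N19, N22, N25, N9: 35 each.
    N14: 60+35 = 95 ≤ 110
    N19: 30+35 = 65 ≤ 100
    N22: 10+35 = 45 ≤ 90
    N25: 86+35 = 121 > 100
    N9: 36+35 = 71 ≤ 90
Round 3 — N25 trips offline.
  N25 sheds 121 MW to N19, N26, N9: 40 each (1 lost).
    N19: 65+40 = 105 > 100
    N26: 96+40 = 136 ≤ 160
    N9: 71+40 = 111 > 90
Round 4 — N19, N9 trip offline.
  N19 sheds 105 MW to N14, N22: 52 each (1 lost).
    N14: 95+52 = 147 > 110
    N22: 45+52 = 97 > 90
  N9 sheds 111 MW to N14, N4: 55 each (1 lost).
    N14: 147+55 = 202 > 110
    N4: 76+55 = 131 > 110
Round 5 — N14, N22, N4 trip offline.
  N14 sheds 202 MW: no online neighbours, lost.
  N22 sheds 97 MW: no online neighbours, lost.
  N4 sheds 131 MW: no online neighbours, lost.
No further trips.

5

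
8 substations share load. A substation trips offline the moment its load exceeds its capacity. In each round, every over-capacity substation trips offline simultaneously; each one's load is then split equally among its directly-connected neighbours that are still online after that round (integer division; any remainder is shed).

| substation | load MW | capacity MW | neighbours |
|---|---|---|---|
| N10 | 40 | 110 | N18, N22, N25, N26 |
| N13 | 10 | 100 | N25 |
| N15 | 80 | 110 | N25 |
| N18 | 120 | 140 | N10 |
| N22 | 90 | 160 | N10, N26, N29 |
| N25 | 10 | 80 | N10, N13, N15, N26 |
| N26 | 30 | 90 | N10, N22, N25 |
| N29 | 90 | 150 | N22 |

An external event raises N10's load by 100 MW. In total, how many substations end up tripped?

Round 1 — N10 at 140 > 110. N10 trips offline.
  N10 sheds 140 MW to N18, N22, N25, N26: 35 each.
    N18: 120+35 = 155 > 140
    N22: 90+35 = 125 ≤ 160
    N25: 10+35 = 45 ≤ 80
    N26: 30+35 = 65 ≤ 90
Round 2 — N18 trips offline.
  N18 sheds 155 MW: no online neighbours, lost.
No further trips.

2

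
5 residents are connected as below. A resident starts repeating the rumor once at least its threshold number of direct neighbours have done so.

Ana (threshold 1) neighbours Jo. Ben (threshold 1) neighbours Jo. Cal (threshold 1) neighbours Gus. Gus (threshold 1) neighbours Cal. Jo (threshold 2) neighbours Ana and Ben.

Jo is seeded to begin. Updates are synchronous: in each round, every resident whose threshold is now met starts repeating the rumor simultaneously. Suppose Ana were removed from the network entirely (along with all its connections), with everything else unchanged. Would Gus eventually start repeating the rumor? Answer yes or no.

With Ana removed:
Round 1 — Jo starts repeating the rumor (initial).
Round 2 — checking thresholds:
  Ben: 1 of 1 neighbours ≥ 1, starts repeating the rumor.
Round 3 — no new spreads; cascade stops.

no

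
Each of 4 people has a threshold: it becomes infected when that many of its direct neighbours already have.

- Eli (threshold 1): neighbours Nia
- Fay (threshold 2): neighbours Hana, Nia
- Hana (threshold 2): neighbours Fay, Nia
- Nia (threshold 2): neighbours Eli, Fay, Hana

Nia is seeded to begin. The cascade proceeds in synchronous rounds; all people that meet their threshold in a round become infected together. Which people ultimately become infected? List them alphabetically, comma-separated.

Round 1 — Nia becomes infected (initial).
Round 2 — checking thresholds:
  Eli: 1 of 1 neighbours ≥ 1, becomes infected.
  Fay: 1 of 2 neighbours < 2, below threshold.
  Hana: 1 of 2 neighbours < 2, below threshold.
Round 3 — no new infections; cascade stops.

Eli, Nia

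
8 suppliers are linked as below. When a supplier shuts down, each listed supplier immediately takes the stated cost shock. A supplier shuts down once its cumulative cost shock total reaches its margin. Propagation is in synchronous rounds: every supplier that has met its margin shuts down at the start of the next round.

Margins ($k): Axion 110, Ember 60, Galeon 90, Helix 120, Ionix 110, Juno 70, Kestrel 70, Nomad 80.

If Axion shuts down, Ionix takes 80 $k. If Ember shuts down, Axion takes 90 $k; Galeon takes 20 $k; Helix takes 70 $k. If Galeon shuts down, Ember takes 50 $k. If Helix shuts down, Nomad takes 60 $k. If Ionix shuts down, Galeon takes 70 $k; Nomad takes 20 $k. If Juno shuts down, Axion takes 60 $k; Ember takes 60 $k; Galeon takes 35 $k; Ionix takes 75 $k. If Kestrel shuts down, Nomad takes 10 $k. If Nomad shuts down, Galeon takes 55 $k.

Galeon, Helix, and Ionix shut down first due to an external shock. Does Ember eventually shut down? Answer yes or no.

Round 1 — Galeon, Helix, Ionix shut down (initial).
  Ember: +50 → 50 < 60
  Nomad: +60+20 → 80 ≥ 80
Round 2 — Nomad shuts down.
No further shutdowns.

no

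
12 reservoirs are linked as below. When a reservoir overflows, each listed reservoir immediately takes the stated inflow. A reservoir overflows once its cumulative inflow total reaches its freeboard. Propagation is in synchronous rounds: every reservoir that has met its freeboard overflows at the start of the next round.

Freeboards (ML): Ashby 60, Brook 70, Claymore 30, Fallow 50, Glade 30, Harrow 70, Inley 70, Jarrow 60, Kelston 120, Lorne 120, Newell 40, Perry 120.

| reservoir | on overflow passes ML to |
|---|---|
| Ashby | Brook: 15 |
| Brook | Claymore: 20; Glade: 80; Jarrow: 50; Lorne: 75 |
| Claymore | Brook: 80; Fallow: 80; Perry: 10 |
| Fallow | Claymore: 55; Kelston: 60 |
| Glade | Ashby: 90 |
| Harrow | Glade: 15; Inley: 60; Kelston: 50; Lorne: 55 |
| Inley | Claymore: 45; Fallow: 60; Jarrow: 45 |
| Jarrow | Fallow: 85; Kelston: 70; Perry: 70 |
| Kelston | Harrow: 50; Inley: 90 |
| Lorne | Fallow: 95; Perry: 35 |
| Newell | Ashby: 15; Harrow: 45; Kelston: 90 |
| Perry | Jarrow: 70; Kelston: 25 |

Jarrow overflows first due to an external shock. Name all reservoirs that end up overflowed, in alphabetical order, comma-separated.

Ashby, Brook, Claymore, Fallow, Glade, Inley, Jarrow, Kelston

Round 1 — Jarrow overflows (initial).
  Fallow: +85 → 85 ≥ 50
  Kelston: +70 → 70 < 120
  Perry: +70 → 70 < 120
Round 2 — Fallow overflows.
  Claymore: +55 → 55 ≥ 30
  Kelston: +60 → 130 ≥ 120
Round 3 — Claymore, Kelston overflow.
  Brook: +80 → 80 ≥ 70
  Harrow: +50 → 50 < 70
  Inley: +90 → 90 ≥ 70
  Perry: +10 → 80 < 120
Round 4 — Brook, Inley overflow.
  Glade: +80 → 80 ≥ 30
  Lorne: +75 → 75 < 120
Round 5 — Glade overflows.
  Ashby: +90 → 90 ≥ 60
Round 6 — Ashby overflows.
No further overflows.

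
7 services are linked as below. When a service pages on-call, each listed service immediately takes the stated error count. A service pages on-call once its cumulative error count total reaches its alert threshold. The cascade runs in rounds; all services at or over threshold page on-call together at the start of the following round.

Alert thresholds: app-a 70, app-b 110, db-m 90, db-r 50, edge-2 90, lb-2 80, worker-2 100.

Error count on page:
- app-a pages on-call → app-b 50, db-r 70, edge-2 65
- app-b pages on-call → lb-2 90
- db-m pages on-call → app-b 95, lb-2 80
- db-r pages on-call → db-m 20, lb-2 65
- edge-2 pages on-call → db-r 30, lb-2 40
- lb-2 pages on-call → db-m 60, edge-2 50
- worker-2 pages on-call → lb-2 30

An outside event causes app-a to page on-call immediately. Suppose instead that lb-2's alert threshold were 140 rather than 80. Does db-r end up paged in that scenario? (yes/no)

yes

With lb-2's alert threshold at 140:
Round 1 — app-a pages on-call (initial).
  app-b: +50 → 50 < 110
  db-r: +70 → 70 ≥ 50
  edge-2: +65 → 65 < 90
Round 2 — db-r pages on-call.
  db-m: +20 → 20 < 90
  lb-2: +65 → 65 < 140
No further pages.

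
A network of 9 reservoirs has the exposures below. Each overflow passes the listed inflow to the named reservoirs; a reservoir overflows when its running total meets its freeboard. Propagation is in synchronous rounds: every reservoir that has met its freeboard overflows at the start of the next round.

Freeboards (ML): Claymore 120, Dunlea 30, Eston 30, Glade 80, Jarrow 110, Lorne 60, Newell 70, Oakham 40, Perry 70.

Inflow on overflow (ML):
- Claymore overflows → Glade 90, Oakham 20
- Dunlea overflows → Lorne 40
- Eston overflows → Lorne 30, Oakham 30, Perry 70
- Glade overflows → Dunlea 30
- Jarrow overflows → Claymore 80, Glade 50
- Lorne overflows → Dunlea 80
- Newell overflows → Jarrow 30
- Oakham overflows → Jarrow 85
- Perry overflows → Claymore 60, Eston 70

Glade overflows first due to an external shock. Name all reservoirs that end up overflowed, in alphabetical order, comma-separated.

Dunlea, Glade

Round 1 — Glade overflows (initial).
  Dunlea: +30 → 30 ≥ 30
Round 2 — Dunlea overflows.
  Lorne: +40 → 40 < 60
No further overflows.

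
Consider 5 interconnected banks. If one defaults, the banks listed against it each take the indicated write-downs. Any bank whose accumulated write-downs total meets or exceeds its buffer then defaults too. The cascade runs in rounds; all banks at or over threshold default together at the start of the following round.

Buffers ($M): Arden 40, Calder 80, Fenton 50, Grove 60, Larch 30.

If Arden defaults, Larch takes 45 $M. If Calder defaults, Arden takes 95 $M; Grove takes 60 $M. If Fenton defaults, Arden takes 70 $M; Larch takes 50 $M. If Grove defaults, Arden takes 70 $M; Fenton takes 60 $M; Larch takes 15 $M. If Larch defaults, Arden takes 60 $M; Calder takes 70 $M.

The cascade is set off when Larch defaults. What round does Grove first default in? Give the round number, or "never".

Round 1 — Larch defaults (initial).
  Arden: +60 → 60 ≥ 40
  Calder: +70 → 70 < 80
Round 2 — Arden defaults.
No further defaults.

never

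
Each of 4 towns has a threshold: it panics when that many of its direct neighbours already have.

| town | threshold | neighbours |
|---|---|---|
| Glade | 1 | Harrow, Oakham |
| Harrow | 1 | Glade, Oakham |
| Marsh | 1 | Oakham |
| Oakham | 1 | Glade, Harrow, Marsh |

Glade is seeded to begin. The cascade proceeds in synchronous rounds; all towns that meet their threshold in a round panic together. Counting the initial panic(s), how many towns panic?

Round 1 — Glade panics (initial).
Round 2 — checking thresholds:
  Harrow: 1 of 2 neighbours ≥ 1, panics.
  Oakham: 1 of 3 neighbours ≥ 1, panics.
Round 3 — checking thresholds:
  Marsh: 1 of 1 neighbours ≥ 1, panics.
Round 4 — no new panics; cascade stops.

4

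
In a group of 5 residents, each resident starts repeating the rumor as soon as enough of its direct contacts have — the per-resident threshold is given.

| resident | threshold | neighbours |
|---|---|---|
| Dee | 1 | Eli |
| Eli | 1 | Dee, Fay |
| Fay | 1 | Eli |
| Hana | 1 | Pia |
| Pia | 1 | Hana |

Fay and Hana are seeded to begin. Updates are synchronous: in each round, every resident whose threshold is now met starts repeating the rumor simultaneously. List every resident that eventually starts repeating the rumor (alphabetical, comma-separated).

Dee, Eli, Fay, Hana, Pia

Round 1 — Fay, Hana start repeating the rumor (initial).
Round 2 — checking thresholds:
  Eli: 1 of 2 neighbours ≥ 1, starts repeating the rumor.
  Pia: 1 of 1 neighbours ≥ 1, starts repeating the rumor.
Round 3 — checking thresholds:
  Dee: 1 of 1 neighbours ≥ 1, starts repeating the rumor.
Round 4 — no new spreads; cascade stops.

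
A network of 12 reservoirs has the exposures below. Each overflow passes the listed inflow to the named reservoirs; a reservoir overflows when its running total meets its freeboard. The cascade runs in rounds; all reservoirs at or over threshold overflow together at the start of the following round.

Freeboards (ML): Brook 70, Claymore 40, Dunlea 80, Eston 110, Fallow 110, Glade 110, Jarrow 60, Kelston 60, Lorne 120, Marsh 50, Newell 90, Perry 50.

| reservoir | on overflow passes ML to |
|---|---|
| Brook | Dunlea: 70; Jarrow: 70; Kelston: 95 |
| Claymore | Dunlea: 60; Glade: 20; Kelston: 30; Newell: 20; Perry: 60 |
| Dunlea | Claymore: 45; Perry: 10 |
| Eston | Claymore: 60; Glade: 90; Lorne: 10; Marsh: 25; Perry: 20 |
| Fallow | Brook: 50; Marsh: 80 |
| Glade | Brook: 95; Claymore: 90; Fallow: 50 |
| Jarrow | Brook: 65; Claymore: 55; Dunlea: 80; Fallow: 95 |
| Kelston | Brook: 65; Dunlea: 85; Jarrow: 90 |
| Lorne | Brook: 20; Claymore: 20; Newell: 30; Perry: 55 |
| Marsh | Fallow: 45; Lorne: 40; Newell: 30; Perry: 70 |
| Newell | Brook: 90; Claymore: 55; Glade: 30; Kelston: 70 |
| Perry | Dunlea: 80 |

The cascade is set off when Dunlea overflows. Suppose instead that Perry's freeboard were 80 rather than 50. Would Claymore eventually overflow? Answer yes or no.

With Perry's freeboard at 80:
Round 1 — Dunlea overflows (initial).
  Claymore: +45 → 45 ≥ 40
  Perry: +10 → 10 < 80
Round 2 — Claymore overflows.
  Glade: +20 → 20 < 110
  Kelston: +30 → 30 < 60
  Newell: +20 → 20 < 90
  Perry: +60 → 70 < 80
No further overflows.

yes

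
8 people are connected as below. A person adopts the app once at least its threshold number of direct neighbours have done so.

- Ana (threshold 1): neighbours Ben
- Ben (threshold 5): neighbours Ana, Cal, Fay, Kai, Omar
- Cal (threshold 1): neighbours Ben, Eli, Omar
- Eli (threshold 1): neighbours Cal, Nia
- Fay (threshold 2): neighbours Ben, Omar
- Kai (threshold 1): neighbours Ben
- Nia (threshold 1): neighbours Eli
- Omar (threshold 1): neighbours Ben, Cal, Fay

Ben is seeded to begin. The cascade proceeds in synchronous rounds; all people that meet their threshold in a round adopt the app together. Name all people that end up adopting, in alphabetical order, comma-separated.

Round 1 — Ben adopts the app (initial).
Round 2 — checking thresholds:
  Ana: 1 of 1 neighbours ≥ 1, adopts the app.
  Cal: 1 of 3 neighbours ≥ 1, adopts the app.
  Fay: 1 of 2 neighbours < 2, not yet.
  Kai: 1 of 1 neighbours ≥ 1, adopts the app.
  Omar: 1 of 3 neighbours ≥ 1, adopts the app.
Round 3 — checking thresholds:
  Eli: 1 of 2 neighbours ≥ 1, adopts the app.
  Fay: 2 of 2 neighbours ≥ 2, adopts the app.
Round 4 — checking thresholds:
  Nia: 1 of 1 neighbours ≥ 1, adopts the app.
Round 5 — no new adoptions; cascade stops.

Ana, Ben, Cal, Eli, Fay, Kai, Nia, Omar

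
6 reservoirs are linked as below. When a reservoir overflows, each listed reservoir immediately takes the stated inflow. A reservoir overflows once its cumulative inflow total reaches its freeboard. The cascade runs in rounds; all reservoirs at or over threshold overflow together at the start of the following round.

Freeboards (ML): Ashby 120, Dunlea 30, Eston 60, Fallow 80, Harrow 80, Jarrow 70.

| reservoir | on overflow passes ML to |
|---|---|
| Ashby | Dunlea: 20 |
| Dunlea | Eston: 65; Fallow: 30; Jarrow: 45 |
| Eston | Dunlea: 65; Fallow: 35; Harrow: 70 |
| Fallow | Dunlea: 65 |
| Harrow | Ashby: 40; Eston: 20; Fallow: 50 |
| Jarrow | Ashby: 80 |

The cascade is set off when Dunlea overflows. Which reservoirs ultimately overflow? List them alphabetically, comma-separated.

Round 1 — Dunlea overflows (initial).
  Eston: +65 → 65 ≥ 60
  Fallow: +30 → 30 < 80
  Jarrow: +45 → 45 < 70
Round 2 — Eston overflows.
  Fallow: +35 → 65 < 80
  Harrow: +70 → 70 < 80
No further overflows.

Dunlea, Eston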